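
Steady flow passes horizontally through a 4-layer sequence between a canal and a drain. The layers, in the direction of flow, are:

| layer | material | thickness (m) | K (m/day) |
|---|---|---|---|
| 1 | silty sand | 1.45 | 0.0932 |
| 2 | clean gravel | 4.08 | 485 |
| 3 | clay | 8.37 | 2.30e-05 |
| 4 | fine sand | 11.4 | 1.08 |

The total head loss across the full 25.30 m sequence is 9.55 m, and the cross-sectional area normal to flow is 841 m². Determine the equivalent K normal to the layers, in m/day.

6.95e-05

Flow is perpendicular to layering, so the layers act in series and the equivalent K is the thickness-weighted harmonic mean.
Total thickness L = 1.45 + 4.08 + 8.37 + 11.4 = 25.30 m.
Σ(b_i/K_i) = 1.45/0.0932 + 4.08/485 + 8.37/2.30e-05 + 11.4/1.08 = 3.639e+05 d.
K_eq = L / Σ(b_i/K_i) = 25.30 / 3.639e+05 = 6.952e-05 m/day.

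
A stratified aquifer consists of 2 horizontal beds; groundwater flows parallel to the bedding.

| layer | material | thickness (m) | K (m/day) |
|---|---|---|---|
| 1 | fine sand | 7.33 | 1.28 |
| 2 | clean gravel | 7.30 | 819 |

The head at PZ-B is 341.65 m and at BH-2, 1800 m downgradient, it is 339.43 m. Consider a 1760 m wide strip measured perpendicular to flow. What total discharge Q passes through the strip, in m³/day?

Flow is parallel to layering, so each bed carries its own Darcy discharge and the transmissivities add.
Σ(K_i·b_i) = 1.28×7.33 + 819×7.30 = 5988 m²/day.
Hydraulic gradient i = (341.65 − 339.43) / 1800 = 2.22 / 1800 = 0.001233.
Q = Σ(K_i·b_i) · W · i = 5988 × 1760 × 0.001233 = 12998 m³/day.

13000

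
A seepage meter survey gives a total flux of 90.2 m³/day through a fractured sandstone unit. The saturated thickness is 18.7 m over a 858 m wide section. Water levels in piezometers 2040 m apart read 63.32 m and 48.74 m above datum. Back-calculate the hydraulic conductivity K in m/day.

0.787

Cross-sectional area A = 858 × 18.7 = 16045 m².
Hydraulic gradient i = (63.32 − 48.74) / 2040 = 14.58 / 2040 = 0.007147.
From Q = K·A·i, K = Q / (A·i) = 90.2 / (16045 × 0.007147) = 0.7866 m/day.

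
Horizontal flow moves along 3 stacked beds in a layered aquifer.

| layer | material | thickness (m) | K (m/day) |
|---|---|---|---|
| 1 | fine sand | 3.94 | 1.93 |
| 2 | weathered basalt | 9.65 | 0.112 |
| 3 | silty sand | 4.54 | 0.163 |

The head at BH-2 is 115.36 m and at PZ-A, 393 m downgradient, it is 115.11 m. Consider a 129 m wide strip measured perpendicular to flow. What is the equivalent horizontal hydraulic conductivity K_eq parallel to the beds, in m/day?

Flow is parallel to layering, so each bed carries its own Darcy discharge and the transmissivities add.
Σ(K_i·b_i) = 1.93×3.94 + 0.112×9.65 + 0.163×4.54 = 9.425 m²/day.
Total thickness b = 18.13 m, so K_eq = Σ(K_i·b_i)/b = 0.5199 m/day.

0.520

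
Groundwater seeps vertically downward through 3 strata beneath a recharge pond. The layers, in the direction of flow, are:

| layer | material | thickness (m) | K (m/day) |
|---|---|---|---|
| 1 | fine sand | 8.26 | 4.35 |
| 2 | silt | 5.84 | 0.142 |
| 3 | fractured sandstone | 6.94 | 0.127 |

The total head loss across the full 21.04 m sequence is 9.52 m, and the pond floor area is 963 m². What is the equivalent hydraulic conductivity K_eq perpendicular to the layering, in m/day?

Flow is perpendicular to layering, so the layers act in series and the equivalent K is the thickness-weighted harmonic mean.
Total thickness L = 8.26 + 5.84 + 6.94 = 21.04 m.
Σ(b_i/K_i) = 8.26/4.35 + 5.84/0.142 + 6.94/0.127 = 97.67 d.
K_eq = L / Σ(b_i/K_i) = 21.04 / 97.67 = 0.2154 m/day.

0.215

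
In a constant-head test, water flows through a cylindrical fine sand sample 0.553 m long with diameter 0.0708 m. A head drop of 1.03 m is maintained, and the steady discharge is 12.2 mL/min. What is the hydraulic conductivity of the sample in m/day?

Cross-sectional area A = π·(d/2)² = π × (0.0708/2)² = 0.003937 m².
Convert discharge: 12.2 mL/min = 2.033e-07 m³/s.
Darcy's law rearranged: K = Q·L / (A·Δh) = 2.033e-07 × 0.553 / (0.003937 × 1.03) = 2.773e-05 m/s = 2.396 m/day.

2.40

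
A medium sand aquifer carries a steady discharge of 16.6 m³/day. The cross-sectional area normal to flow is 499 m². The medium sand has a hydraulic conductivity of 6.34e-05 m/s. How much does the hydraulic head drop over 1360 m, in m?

Convert K: 6.34e-05 m/s × 86400 = 5.478 m/day.
From Q = K·A·i, i = Q / (K·A) = 16.6 / (5.478 × 499.0) = 0.006073.
Head loss Δh = i · L = 0.006073 × 1360 = 8.259 m.

8.26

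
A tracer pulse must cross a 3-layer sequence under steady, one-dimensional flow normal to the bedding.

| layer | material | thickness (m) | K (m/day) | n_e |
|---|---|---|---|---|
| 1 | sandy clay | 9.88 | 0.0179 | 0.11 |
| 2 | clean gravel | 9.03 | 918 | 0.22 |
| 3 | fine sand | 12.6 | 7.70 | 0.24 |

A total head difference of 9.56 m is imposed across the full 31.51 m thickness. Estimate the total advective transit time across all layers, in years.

With flow normal to the layers, continuity requires the same specific discharge q through every layer.
Σ(b_i/K_i) = 9.88/0.0179 + 9.03/918 + 12.6/7.70 = 553.6 d.
q = Δh / Σ(b_i/K_i) = 9.56 / 553.6 = 0.01727 m/day.
In each layer the seepage velocity is v_i = q/n_i, so the layer transit time is t_i = b_i·n_i / q:
  layer 1 (sandy clay): t_1 = 9.88 × 0.11 / 0.01727 = 62.93 d
  layer 2 (clean gravel): t_2 = 9.03 × 0.22 / 0.01727 = 115.0 d
  layer 3 (fine sand): t_3 = 12.6 × 0.24 / 0.01727 = 175.1 d
Total t = Σ t_i = 353.1 days = 0.9667 years.

0.967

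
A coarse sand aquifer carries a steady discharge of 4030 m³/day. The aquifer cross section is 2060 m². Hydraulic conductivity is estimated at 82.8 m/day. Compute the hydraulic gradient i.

0.0236

From Q = K·A·i, i = Q / (K·A) = 4030 / (82.80 × 2060) = 0.02363.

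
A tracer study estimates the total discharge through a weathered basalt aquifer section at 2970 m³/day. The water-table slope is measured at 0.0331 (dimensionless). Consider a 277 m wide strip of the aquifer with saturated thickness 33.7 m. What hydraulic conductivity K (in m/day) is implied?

9.61

Cross-sectional area A = 277 × 33.7 = 9335 m².
Hydraulic gradient i = 0.0331.
From Q = K·A·i, K = Q / (A·i) = 2970 / (9335 × 0.03310) = 9.612 m/day.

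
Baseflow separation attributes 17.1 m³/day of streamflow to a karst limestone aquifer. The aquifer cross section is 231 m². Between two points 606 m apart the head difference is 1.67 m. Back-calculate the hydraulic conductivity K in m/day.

Hydraulic gradient i = Δh / L = 1.67 / 606 = 0.002756.
From Q = K·A·i, K = Q / (A·i) = 17.1 / (231.0 × 0.002756) = 26.86 m/day.

26.9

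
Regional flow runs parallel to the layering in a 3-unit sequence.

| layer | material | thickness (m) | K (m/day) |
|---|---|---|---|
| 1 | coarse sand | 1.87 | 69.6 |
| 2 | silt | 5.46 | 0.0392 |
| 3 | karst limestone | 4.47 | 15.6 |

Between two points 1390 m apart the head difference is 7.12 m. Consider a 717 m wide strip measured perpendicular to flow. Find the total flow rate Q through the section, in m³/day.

735

Flow is parallel to layering, so each bed carries its own Darcy discharge and the transmissivities add.
Σ(K_i·b_i) = 69.6×1.87 + 0.0392×5.46 + 15.6×4.47 = 200.1 m²/day.
Hydraulic gradient i = Δh / L = 7.12 / 1390 = 0.005122.
Q = Σ(K_i·b_i) · W · i = 200.1 × 717 × 0.005122 = 734.9 m³/day.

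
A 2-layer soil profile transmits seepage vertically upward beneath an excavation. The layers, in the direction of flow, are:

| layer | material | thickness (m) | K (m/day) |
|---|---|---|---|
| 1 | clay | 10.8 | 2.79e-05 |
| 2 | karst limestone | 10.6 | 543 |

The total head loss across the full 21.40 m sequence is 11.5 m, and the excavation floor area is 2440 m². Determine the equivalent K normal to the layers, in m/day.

5.53e-05

Flow is perpendicular to layering, so the layers act in series and the equivalent K is the thickness-weighted harmonic mean.
Total thickness L = 10.8 + 10.6 = 21.40 m.
Σ(b_i/K_i) = 10.8/2.79e-05 + 10.6/543 = 3.871e+05 d.
K_eq = L / Σ(b_i/K_i) = 21.40 / 3.871e+05 = 5.528e-05 m/day.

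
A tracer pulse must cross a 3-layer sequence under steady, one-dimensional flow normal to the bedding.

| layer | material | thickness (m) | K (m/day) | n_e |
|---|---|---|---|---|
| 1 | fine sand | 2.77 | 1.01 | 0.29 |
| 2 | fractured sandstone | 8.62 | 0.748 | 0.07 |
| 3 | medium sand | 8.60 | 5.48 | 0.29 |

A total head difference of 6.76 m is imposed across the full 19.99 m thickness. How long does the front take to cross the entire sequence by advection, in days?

9.14

With flow normal to the layers, continuity requires the same specific discharge q through every layer.
Σ(b_i/K_i) = 2.77/1.01 + 8.62/0.748 + 8.60/5.48 = 15.84 d.
q = Δh / Σ(b_i/K_i) = 6.76 / 15.84 = 0.4269 m/day.
In each layer the seepage velocity is v_i = q/n_i, so the layer transit time is t_i = b_i·n_i / q:
  layer 1 (fine sand): t_1 = 2.77 × 0.29 / 0.4269 = 1.882 d
  layer 2 (fractured sandstone): t_2 = 8.62 × 0.07 / 0.4269 = 1.414 d
  layer 3 (medium sand): t_3 = 8.60 × 0.29 / 0.4269 = 5.842 d
Total t = Σ t_i = 9.138 days.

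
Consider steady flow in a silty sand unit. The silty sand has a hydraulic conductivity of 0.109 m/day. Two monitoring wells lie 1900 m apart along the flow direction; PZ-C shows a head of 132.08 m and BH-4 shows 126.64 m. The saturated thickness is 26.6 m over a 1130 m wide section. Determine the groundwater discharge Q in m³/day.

Cross-sectional area A = 1130 × 26.6 = 30058 m².
Hydraulic gradient i = (132.08 − 126.64) / 1900 = 5.44 / 1900 = 0.002863.
Darcy's law: Q = K · A · i = 0.1090 × 30058 × 0.002863 = 9.381 m³/day.

9.38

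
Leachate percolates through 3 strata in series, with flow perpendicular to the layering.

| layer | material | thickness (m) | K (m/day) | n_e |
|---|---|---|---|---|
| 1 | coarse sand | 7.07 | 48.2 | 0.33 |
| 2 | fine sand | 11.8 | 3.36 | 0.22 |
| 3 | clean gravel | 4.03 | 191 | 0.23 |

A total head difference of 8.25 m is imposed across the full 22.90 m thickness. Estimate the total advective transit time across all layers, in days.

2.61

With flow normal to the layers, continuity requires the same specific discharge q through every layer.
Σ(b_i/K_i) = 7.07/48.2 + 11.8/3.36 + 4.03/191 = 3.680 d.
q = Δh / Σ(b_i/K_i) = 8.25 / 3.680 = 2.242 m/day.
In each layer the seepage velocity is v_i = q/n_i, so the layer transit time is t_i = b_i·n_i / q:
  layer 1 (coarse sand): t_1 = 7.07 × 0.33 / 2.242 = 1.041 d
  layer 2 (fine sand): t_2 = 11.8 × 0.22 / 2.242 = 1.158 d
  layer 3 (clean gravel): t_3 = 4.03 × 0.23 / 2.242 = 0.4134 d
Total t = Σ t_i = 2.612 days.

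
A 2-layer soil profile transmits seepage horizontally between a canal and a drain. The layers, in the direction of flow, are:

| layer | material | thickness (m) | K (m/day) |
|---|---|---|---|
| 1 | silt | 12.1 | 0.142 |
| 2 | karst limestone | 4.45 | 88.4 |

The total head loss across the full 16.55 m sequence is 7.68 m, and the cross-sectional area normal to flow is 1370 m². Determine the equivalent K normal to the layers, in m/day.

Flow is perpendicular to layering, so the layers act in series and the equivalent K is the thickness-weighted harmonic mean.
Total thickness L = 12.1 + 4.45 = 16.55 m.
Σ(b_i/K_i) = 12.1/0.142 + 4.45/88.4 = 85.26 d.
K_eq = L / Σ(b_i/K_i) = 16.55 / 85.26 = 0.1941 m/day.

0.194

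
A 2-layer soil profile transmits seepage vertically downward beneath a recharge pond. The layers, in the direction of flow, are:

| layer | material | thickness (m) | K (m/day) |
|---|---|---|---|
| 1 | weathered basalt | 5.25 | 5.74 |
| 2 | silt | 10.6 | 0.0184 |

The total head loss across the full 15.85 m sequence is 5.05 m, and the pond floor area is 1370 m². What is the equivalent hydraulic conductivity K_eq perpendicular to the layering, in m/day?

0.0275

Flow is perpendicular to layering, so the layers act in series and the equivalent K is the thickness-weighted harmonic mean.
Total thickness L = 5.25 + 10.6 = 15.85 m.
Σ(b_i/K_i) = 5.25/5.74 + 10.6/0.0184 = 577.0 d.
K_eq = L / Σ(b_i/K_i) = 15.85 / 577.0 = 0.02747 m/day.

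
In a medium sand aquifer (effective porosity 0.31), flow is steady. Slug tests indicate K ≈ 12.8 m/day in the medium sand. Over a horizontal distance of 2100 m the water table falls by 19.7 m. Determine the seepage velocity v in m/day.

Hydraulic gradient i = Δh / L = 19.7 / 2100 = 0.009381.
Darcy flux q = K · i = 12.80 × 0.009381 = 0.1201 m/day.
Seepage velocity v = q / n_e = 0.1201 / 0.31 = 0.3873 m/day.

0.387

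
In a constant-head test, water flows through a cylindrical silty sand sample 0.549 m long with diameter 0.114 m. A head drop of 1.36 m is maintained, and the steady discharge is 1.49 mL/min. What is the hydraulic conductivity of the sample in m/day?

Cross-sectional area A = π·(d/2)² = π × (0.114/2)² = 0.01021 m².
Convert discharge: 1.49 mL/min = 2.483e-08 m³/s.
Darcy's law rearranged: K = Q·L / (A·Δh) = 2.483e-08 × 0.549 / (0.01021 × 1.36) = 9.821e-07 m/s = 0.08486 m/day.

0.0849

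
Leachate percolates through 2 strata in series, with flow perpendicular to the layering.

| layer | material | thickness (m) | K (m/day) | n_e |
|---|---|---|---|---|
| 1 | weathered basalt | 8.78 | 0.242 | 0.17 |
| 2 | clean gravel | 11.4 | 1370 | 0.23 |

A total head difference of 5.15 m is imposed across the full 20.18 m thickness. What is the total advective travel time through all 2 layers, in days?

29.0

With flow normal to the layers, continuity requires the same specific discharge q through every layer.
Σ(b_i/K_i) = 8.78/0.242 + 11.4/1370 = 36.29 d.
q = Δh / Σ(b_i/K_i) = 5.15 / 36.29 = 0.1419 m/day.
In each layer the seepage velocity is v_i = q/n_i, so the layer transit time is t_i = b_i·n_i / q:
  layer 1 (weathered basalt): t_1 = 8.78 × 0.17 / 0.1419 = 10.52 d
  layer 2 (clean gravel): t_2 = 11.4 × 0.23 / 0.1419 = 18.48 d
Total t = Σ t_i = 28.99 days.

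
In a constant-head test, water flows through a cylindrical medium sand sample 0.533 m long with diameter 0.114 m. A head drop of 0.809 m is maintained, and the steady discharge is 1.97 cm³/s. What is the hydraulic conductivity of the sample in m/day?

Cross-sectional area A = π·(d/2)² = π × (0.114/2)² = 0.01021 m².
Convert discharge: 1.97 cm³/s = 1.970e-06 m³/s.
Darcy's law rearranged: K = Q·L / (A·Δh) = 1.970e-06 × 0.533 / (0.01021 × 0.809) = 0.0001272 m/s = 10.99 m/day.

11.0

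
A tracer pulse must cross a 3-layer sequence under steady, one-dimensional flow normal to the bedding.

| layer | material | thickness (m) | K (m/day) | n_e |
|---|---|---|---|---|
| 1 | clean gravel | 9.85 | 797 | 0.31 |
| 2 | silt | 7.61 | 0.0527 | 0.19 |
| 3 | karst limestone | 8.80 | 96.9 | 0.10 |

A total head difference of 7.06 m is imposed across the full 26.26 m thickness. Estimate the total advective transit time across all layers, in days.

110

With flow normal to the layers, continuity requires the same specific discharge q through every layer.
Σ(b_i/K_i) = 9.85/797 + 7.61/0.0527 + 8.80/96.9 = 144.5 d.
q = Δh / Σ(b_i/K_i) = 7.06 / 144.5 = 0.04886 m/day.
In each layer the seepage velocity is v_i = q/n_i, so the layer transit time is t_i = b_i·n_i / q:
  layer 1 (clean gravel): t_1 = 9.85 × 0.31 / 0.04886 = 62.50 d
  layer 2 (silt): t_2 = 7.61 × 0.19 / 0.04886 = 29.59 d
  layer 3 (karst limestone): t_3 = 8.80 × 0.10 / 0.04886 = 18.01 d
Total t = Σ t_i = 110.1 days.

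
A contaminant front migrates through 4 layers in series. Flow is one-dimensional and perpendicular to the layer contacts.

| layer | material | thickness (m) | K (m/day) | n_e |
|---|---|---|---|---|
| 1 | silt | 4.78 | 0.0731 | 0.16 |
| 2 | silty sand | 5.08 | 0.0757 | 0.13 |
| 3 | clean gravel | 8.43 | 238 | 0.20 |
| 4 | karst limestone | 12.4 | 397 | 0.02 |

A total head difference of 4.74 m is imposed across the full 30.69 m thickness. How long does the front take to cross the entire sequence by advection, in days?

With flow normal to the layers, continuity requires the same specific discharge q through every layer.
Σ(b_i/K_i) = 4.78/0.0731 + 5.08/0.0757 + 8.43/238 + 12.4/397 = 132.6 d.
q = Δh / Σ(b_i/K_i) = 4.74 / 132.6 = 0.03576 m/day.
In each layer the seepage velocity is v_i = q/n_i, so the layer transit time is t_i = b_i·n_i / q:
  layer 1 (silt): t_1 = 4.78 × 0.16 / 0.03576 = 21.39 d
  layer 2 (silty sand): t_2 = 5.08 × 0.13 / 0.03576 = 18.47 d
  layer 3 (clean gravel): t_3 = 8.43 × 0.20 / 0.03576 = 47.15 d
  layer 4 (karst limestone): t_4 = 12.4 × 0.02 / 0.03576 = 6.936 d
Total t = Σ t_i = 93.95 days.

93.9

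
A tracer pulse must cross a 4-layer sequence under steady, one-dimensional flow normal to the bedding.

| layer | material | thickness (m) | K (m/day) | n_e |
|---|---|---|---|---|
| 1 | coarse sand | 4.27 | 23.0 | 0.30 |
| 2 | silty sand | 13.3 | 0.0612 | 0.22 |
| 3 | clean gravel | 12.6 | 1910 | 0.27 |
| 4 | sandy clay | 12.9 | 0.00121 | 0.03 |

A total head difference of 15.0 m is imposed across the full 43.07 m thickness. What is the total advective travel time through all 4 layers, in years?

With flow normal to the layers, continuity requires the same specific discharge q through every layer.
Σ(b_i/K_i) = 4.27/23.0 + 13.3/0.0612 + 12.6/1910 + 12.9/0.00121 = 10879 d.
q = Δh / Σ(b_i/K_i) = 15.0 / 10879 = 0.001379 m/day.
In each layer the seepage velocity is v_i = q/n_i, so the layer transit time is t_i = b_i·n_i / q:
  layer 1 (coarse sand): t_1 = 4.27 × 0.30 / 0.001379 = 929.0 d
  layer 2 (silty sand): t_2 = 13.3 × 0.22 / 0.001379 = 2122 d
  layer 3 (clean gravel): t_3 = 12.6 × 0.27 / 0.001379 = 2467 d
  layer 4 (sandy clay): t_4 = 12.9 × 0.03 / 0.001379 = 280.7 d
Total t = Σ t_i = 5799 days = 15.88 years.

15.9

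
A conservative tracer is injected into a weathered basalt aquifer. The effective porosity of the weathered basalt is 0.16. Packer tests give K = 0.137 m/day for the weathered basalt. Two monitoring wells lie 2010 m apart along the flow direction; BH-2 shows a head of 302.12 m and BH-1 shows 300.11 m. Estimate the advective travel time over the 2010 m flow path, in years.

Hydraulic gradient i = (302.12 − 300.11) / 2010 = 2.01 / 2010 = 0.001000.
Darcy flux q = K · i = 0.1370 × 0.001000 = 0.0001370 m/day.
Seepage velocity v = q / n_e = 0.0001370 / 0.16 = 0.0008562 m/day.
Travel time t = L / v = 2010 / 0.0008562 = 2.347e+06 days = 6427 years.

6430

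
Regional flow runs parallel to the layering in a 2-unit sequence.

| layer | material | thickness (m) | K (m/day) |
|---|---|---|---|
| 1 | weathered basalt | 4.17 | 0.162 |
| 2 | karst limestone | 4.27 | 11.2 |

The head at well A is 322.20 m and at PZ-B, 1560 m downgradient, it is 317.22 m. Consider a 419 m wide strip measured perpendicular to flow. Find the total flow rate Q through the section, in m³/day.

64.9

Flow is parallel to layering, so each bed carries its own Darcy discharge and the transmissivities add.
Σ(K_i·b_i) = 0.162×4.17 + 11.2×4.27 = 48.50 m²/day.
Hydraulic gradient i = (322.20 − 317.22) / 1560 = 4.98 / 1560 = 0.003192.
Q = Σ(K_i·b_i) · W · i = 48.50 × 419 × 0.003192 = 64.87 m³/day.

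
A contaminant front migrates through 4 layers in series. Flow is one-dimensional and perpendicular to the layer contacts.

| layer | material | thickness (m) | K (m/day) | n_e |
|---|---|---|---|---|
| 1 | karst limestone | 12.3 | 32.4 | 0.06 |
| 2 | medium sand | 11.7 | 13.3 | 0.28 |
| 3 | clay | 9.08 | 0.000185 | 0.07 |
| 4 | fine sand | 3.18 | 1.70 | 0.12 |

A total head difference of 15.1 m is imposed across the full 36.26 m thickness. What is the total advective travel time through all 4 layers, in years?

44.8

With flow normal to the layers, continuity requires the same specific discharge q through every layer.
Σ(b_i/K_i) = 12.3/32.4 + 11.7/13.3 + 9.08/0.000185 + 3.18/1.70 = 49084 d.
q = Δh / Σ(b_i/K_i) = 15.1 / 49084 = 0.0003076 m/day.
In each layer the seepage velocity is v_i = q/n_i, so the layer transit time is t_i = b_i·n_i / q:
  layer 1 (karst limestone): t_1 = 12.3 × 0.06 / 0.0003076 = 2399 d
  layer 2 (medium sand): t_2 = 11.7 × 0.28 / 0.0003076 = 10649 d
  layer 3 (clay): t_3 = 9.08 × 0.07 / 0.0003076 = 2066 d
  layer 4 (fine sand): t_4 = 3.18 × 0.12 / 0.0003076 = 1240 d
Total t = Σ t_i = 16354 days = 44.78 years.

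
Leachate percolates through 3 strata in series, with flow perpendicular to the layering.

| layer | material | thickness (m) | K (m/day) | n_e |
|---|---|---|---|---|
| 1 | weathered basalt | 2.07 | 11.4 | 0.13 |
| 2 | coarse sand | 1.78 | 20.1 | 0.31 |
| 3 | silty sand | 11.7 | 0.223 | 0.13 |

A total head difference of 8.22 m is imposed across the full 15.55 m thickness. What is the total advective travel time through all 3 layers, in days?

With flow normal to the layers, continuity requires the same specific discharge q through every layer.
Σ(b_i/K_i) = 2.07/11.4 + 1.78/20.1 + 11.7/0.223 = 52.74 d.
q = Δh / Σ(b_i/K_i) = 8.22 / 52.74 = 0.1559 m/day.
In each layer the seepage velocity is v_i = q/n_i, so the layer transit time is t_i = b_i·n_i / q:
  layer 1 (weathered basalt): t_1 = 2.07 × 0.13 / 0.1559 = 1.726 d
  layer 2 (coarse sand): t_2 = 1.78 × 0.31 / 0.1559 = 3.540 d
  layer 3 (silty sand): t_3 = 11.7 × 0.13 / 0.1559 = 9.758 d
Total t = Σ t_i = 15.02 days.

15.0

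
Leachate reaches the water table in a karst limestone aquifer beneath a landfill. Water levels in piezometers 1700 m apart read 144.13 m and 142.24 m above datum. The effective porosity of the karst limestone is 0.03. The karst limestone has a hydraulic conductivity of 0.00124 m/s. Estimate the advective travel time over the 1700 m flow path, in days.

428

Convert K: 0.00124 m/s × 86400 = 107.1 m/day.
Hydraulic gradient i = (144.13 − 142.24) / 1700 = 1.89 / 1700 = 0.001112.
Darcy flux q = K · i = 107.1 × 0.001112 = 0.1191 m/day.
Seepage velocity v = q / n_e = 0.1191 / 0.03 = 3.970 m/day.
Travel time t = L / v = 1700 / 3.970 = 428.2 days.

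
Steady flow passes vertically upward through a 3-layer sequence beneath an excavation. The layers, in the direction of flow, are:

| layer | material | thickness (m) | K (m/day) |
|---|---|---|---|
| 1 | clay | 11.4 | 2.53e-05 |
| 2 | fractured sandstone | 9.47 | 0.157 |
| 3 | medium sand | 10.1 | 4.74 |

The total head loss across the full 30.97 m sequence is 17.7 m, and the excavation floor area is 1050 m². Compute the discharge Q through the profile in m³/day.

0.0412

Flow is perpendicular to layering, so the layers act in series and the equivalent K is the thickness-weighted harmonic mean.
Total thickness L = 11.4 + 9.47 + 10.1 = 30.97 m.
Σ(b_i/K_i) = 11.4/2.53e-05 + 9.47/0.157 + 10.1/4.74 = 4.507e+05 d.
K_eq = L / Σ(b_i/K_i) = 30.97 / 4.507e+05 = 6.872e-05 m/day.
Q = K_eq · A · (Δh/L) = 6.872e-05 × 1050 × (17.7/30.97) = 0.04124 m³/day.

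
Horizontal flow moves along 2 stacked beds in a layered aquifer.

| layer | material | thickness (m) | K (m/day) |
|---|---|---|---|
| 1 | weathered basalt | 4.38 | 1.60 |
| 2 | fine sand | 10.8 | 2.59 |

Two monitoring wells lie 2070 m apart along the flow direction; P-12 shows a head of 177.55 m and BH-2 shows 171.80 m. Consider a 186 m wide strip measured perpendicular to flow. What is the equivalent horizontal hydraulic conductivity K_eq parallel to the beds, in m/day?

Flow is parallel to layering, so each bed carries its own Darcy discharge and the transmissivities add.
Σ(K_i·b_i) = 1.60×4.38 + 2.59×10.8 = 34.98 m²/day.
Total thickness b = 15.18 m, so K_eq = Σ(K_i·b_i)/b = 2.304 m/day.

2.30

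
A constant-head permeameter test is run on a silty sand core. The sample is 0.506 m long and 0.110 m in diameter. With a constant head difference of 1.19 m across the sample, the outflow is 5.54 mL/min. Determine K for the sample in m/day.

Cross-sectional area A = π·(d/2)² = π × (0.110/2)² = 0.009503 m².
Convert discharge: 5.54 mL/min = 9.233e-08 m³/s.
Darcy's law rearranged: K = Q·L / (A·Δh) = 9.233e-08 × 0.506 / (0.009503 × 1.19) = 4.131e-06 m/s = 0.3569 m/day.

0.357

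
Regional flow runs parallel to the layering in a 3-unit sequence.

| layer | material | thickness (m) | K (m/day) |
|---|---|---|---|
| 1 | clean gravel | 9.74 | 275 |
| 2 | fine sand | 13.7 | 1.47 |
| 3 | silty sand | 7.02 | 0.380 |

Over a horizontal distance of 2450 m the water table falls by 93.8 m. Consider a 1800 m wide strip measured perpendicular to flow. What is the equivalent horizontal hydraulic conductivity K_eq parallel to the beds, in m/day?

88.7

Flow is parallel to layering, so each bed carries its own Darcy discharge and the transmissivities add.
Σ(K_i·b_i) = 275×9.74 + 1.47×13.7 + 0.380×7.02 = 2701 m²/day.
Total thickness b = 30.46 m, so K_eq = Σ(K_i·b_i)/b = 88.68 m/day.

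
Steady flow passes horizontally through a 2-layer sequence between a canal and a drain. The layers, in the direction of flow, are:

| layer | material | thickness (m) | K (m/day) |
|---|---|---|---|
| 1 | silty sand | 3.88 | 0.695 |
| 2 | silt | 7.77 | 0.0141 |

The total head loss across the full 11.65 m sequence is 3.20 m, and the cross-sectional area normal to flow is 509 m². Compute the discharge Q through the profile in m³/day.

2.93

Flow is perpendicular to layering, so the layers act in series and the equivalent K is the thickness-weighted harmonic mean.
Total thickness L = 3.88 + 7.77 = 11.65 m.
Σ(b_i/K_i) = 3.88/0.695 + 7.77/0.0141 = 556.6 d.
K_eq = L / Σ(b_i/K_i) = 11.65 / 556.6 = 0.02093 m/day.
Q = K_eq · A · (Δh/L) = 0.02093 × 509 × (3.20/11.65) = 2.926 m³/day.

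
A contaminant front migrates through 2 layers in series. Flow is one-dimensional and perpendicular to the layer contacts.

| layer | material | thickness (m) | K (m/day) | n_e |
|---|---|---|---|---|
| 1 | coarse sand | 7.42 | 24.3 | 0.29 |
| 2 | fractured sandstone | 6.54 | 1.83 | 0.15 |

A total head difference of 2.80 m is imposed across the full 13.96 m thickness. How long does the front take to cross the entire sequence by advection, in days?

With flow normal to the layers, continuity requires the same specific discharge q through every layer.
Σ(b_i/K_i) = 7.42/24.3 + 6.54/1.83 = 3.879 d.
q = Δh / Σ(b_i/K_i) = 2.80 / 3.879 = 0.7218 m/day.
In each layer the seepage velocity is v_i = q/n_i, so the layer transit time is t_i = b_i·n_i / q:
  layer 1 (coarse sand): t_1 = 7.42 × 0.29 / 0.7218 = 2.981 d
  layer 2 (fractured sandstone): t_2 = 6.54 × 0.15 / 0.7218 = 1.359 d
Total t = Σ t_i = 4.340 days.

4.34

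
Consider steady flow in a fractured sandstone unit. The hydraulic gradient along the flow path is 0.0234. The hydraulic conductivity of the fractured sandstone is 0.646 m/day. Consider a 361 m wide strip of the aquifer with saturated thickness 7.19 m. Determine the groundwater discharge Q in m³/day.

39.2

Cross-sectional area A = 361 × 7.19 = 2596 m².
Hydraulic gradient i = 0.0234.
Darcy's law: Q = K · A · i = 0.6460 × 2596 × 0.02340 = 39.24 m³/day.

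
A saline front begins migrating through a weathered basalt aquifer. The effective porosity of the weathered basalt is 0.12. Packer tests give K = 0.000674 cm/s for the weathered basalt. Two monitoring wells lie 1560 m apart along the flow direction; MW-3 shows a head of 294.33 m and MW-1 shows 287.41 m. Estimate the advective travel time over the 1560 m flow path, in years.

198

Convert K: 0.000674 cm/s × 864 = 0.5823 m/day.
Hydraulic gradient i = (294.33 − 287.41) / 1560 = 6.92 / 1560 = 0.004436.
Darcy flux q = K · i = 0.5823 × 0.004436 = 0.002583 m/day.
Seepage velocity v = q / n_e = 0.002583 / 0.12 = 0.02153 m/day.
Travel time t = L / v = 1560 / 0.02153 = 72469 days = 198.4 years.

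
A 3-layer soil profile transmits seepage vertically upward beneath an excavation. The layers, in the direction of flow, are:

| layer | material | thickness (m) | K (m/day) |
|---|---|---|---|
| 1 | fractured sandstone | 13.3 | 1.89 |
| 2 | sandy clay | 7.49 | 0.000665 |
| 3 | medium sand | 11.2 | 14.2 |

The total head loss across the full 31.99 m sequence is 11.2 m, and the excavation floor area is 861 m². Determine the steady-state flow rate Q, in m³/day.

Flow is perpendicular to layering, so the layers act in series and the equivalent K is the thickness-weighted harmonic mean.
Total thickness L = 13.3 + 7.49 + 11.2 = 31.99 m.
Σ(b_i/K_i) = 13.3/1.89 + 7.49/0.000665 + 11.2/14.2 = 11271 d.
K_eq = L / Σ(b_i/K_i) = 31.99 / 11271 = 0.002838 m/day.
Q = K_eq · A · (Δh/L) = 0.002838 × 861 × (11.2/31.99) = 0.8556 m³/day.

0.856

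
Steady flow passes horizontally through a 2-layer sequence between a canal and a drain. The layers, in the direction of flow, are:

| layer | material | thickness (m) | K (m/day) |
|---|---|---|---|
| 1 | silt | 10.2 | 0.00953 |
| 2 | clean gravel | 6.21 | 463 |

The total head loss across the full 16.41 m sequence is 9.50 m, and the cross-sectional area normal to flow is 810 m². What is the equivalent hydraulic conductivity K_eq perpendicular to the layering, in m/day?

0.0153

Flow is perpendicular to layering, so the layers act in series and the equivalent K is the thickness-weighted harmonic mean.
Total thickness L = 10.2 + 6.21 = 16.41 m.
Σ(b_i/K_i) = 10.2/0.00953 + 6.21/463 = 1070 d.
K_eq = L / Σ(b_i/K_i) = 16.41 / 1070 = 0.01533 m/day.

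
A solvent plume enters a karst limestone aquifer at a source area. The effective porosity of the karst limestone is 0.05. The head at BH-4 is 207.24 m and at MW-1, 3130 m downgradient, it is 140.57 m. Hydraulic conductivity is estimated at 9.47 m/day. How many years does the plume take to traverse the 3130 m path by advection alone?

Hydraulic gradient i = (207.24 − 140.57) / 3130 = 66.67 / 3130 = 0.02130.
Darcy flux q = K · i = 9.470 × 0.02130 = 0.2017 m/day.
Seepage velocity v = q / n_e = 0.2017 / 0.05 = 4.034 m/day.
Travel time t = L / v = 3130 / 4.034 = 775.9 days = 2.124 years.

2.12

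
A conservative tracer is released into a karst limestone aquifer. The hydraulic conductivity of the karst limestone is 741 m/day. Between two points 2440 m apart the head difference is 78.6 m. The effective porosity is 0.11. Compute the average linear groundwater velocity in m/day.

217

Hydraulic gradient i = Δh / L = 78.6 / 2440 = 0.03221.
Darcy flux q = K · i = 741.0 × 0.03221 = 23.87 m/day.
Seepage velocity v = q / n_e = 23.87 / 0.11 = 217.0 m/day.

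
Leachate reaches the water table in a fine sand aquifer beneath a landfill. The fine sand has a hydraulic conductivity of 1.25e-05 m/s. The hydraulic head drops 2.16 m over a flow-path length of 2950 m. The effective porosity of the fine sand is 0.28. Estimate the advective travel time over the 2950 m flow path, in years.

2860

Convert K: 1.25e-05 m/s × 86400 = 1.080 m/day.
Hydraulic gradient i = Δh / L = 2.16 / 2950 = 0.0007322.
Darcy flux q = K · i = 1.080 × 0.0007322 = 0.0007908 m/day.
Seepage velocity v = q / n_e = 0.0007908 / 0.28 = 0.002824 m/day.
Travel time t = L / v = 2950 / 0.002824 = 1.045e+06 days = 2860 years.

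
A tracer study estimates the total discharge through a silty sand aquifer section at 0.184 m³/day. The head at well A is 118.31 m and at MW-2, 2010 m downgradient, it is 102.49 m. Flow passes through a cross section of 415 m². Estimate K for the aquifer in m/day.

0.0563

Hydraulic gradient i = (118.31 − 102.49) / 2010 = 15.82 / 2010 = 0.007871.
From Q = K·A·i, K = Q / (A·i) = 0.184 / (415.0 × 0.007871) = 0.05633 m/day.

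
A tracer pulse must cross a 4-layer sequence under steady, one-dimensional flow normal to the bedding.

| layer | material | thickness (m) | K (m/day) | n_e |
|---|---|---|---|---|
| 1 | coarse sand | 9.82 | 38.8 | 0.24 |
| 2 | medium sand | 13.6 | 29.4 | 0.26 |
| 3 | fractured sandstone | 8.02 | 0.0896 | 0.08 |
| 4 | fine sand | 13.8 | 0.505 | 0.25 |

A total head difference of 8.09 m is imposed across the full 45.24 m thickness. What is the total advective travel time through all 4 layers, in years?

0.397

With flow normal to the layers, continuity requires the same specific discharge q through every layer.
Σ(b_i/K_i) = 9.82/38.8 + 13.6/29.4 + 8.02/0.0896 + 13.8/0.505 = 117.6 d.
q = Δh / Σ(b_i/K_i) = 8.09 / 117.6 = 0.06882 m/day.
In each layer the seepage velocity is v_i = q/n_i, so the layer transit time is t_i = b_i·n_i / q:
  layer 1 (coarse sand): t_1 = 9.82 × 0.24 / 0.06882 = 34.25 d
  layer 2 (medium sand): t_2 = 13.6 × 0.26 / 0.06882 = 51.38 d
  layer 3 (fractured sandstone): t_3 = 8.02 × 0.08 / 0.06882 = 9.323 d
  layer 4 (fine sand): t_4 = 13.8 × 0.25 / 0.06882 = 50.13 d
Total t = Σ t_i = 145.1 days = 0.3972 years.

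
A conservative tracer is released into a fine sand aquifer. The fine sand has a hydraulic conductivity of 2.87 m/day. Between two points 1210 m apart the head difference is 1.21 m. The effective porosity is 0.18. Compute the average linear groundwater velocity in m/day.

Hydraulic gradient i = Δh / L = 1.21 / 1210 = 0.001000.
Darcy flux q = K · i = 2.870 × 0.001000 = 0.002870 m/day.
Seepage velocity v = q / n_e = 0.002870 / 0.18 = 0.01594 m/day.

0.0159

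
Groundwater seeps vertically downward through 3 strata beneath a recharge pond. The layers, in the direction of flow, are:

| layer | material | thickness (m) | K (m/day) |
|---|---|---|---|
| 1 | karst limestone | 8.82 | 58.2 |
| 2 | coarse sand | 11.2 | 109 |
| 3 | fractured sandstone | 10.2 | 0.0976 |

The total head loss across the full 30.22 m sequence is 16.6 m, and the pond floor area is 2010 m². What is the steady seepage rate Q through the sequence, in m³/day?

318

Flow is perpendicular to layering, so the layers act in series and the equivalent K is the thickness-weighted harmonic mean.
Total thickness L = 8.82 + 11.2 + 10.2 = 30.22 m.
Σ(b_i/K_i) = 8.82/58.2 + 11.2/109 + 10.2/0.0976 = 104.8 d.
K_eq = L / Σ(b_i/K_i) = 30.22 / 104.8 = 0.2885 m/day.
Q = K_eq · A · (Δh/L) = 0.2885 × 2010 × (16.6/30.22) = 318.5 m³/day.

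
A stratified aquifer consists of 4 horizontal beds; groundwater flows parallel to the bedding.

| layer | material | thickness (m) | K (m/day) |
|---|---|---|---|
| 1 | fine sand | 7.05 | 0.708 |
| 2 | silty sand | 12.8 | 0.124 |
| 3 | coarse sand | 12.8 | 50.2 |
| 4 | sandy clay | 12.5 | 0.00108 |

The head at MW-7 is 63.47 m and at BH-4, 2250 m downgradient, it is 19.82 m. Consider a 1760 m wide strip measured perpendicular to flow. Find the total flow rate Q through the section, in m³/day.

22200

Flow is parallel to layering, so each bed carries its own Darcy discharge and the transmissivities add.
Σ(K_i·b_i) = 0.708×7.05 + 0.124×12.8 + 50.2×12.8 + 0.00108×12.5 = 649.2 m²/day.
Hydraulic gradient i = (63.47 − 19.82) / 2250 = 43.65 / 2250 = 0.01940.
Q = Σ(K_i·b_i) · W · i = 649.2 × 1760 × 0.01940 = 22165 m³/day.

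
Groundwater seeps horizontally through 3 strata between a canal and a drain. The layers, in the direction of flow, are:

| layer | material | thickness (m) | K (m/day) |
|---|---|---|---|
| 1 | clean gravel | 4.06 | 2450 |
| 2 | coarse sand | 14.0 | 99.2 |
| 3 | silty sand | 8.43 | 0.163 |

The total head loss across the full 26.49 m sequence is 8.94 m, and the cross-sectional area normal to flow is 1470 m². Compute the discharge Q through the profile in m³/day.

Flow is perpendicular to layering, so the layers act in series and the equivalent K is the thickness-weighted harmonic mean.
Total thickness L = 4.06 + 14.0 + 8.43 = 26.49 m.
Σ(b_i/K_i) = 4.06/2450 + 14.0/99.2 + 8.43/0.163 = 51.86 d.
K_eq = L / Σ(b_i/K_i) = 26.49 / 51.86 = 0.5108 m/day.
Q = K_eq · A · (Δh/L) = 0.5108 × 1470 × (8.94/26.49) = 253.4 m³/day.

253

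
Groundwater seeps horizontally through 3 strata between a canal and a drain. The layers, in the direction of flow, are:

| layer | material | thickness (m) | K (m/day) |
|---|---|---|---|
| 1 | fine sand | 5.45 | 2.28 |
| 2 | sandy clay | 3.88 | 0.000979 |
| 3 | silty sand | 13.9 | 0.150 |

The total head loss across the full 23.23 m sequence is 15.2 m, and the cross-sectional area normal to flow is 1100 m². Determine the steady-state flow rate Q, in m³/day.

Flow is perpendicular to layering, so the layers act in series and the equivalent K is the thickness-weighted harmonic mean.
Total thickness L = 5.45 + 3.88 + 13.9 = 23.23 m.
Σ(b_i/K_i) = 5.45/2.28 + 3.88/0.000979 + 13.9/0.150 = 4058 d.
K_eq = L / Σ(b_i/K_i) = 23.23 / 4058 = 0.005724 m/day.
Q = K_eq · A · (Δh/L) = 0.005724 × 1100 × (15.2/23.23) = 4.120 m³/day.

4.12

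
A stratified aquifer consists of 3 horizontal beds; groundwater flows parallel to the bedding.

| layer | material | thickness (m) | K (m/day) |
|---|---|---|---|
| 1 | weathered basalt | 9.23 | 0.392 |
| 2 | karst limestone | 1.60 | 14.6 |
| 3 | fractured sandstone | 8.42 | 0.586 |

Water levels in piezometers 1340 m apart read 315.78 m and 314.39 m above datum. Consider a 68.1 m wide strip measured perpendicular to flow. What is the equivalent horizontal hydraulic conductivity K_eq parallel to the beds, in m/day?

1.66

Flow is parallel to layering, so each bed carries its own Darcy discharge and the transmissivities add.
Σ(K_i·b_i) = 0.392×9.23 + 14.6×1.60 + 0.586×8.42 = 31.91 m²/day.
Total thickness b = 19.25 m, so K_eq = Σ(K_i·b_i)/b = 1.658 m/day.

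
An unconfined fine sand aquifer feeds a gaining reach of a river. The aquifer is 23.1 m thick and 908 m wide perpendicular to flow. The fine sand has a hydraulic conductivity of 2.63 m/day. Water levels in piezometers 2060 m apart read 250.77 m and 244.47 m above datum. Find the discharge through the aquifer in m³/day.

169

Cross-sectional area A = 908 × 23.1 = 20975 m².
Hydraulic gradient i = (250.77 − 244.47) / 2060 = 6.3 / 2060 = 0.003058.
Darcy's law: Q = K · A · i = 2.630 × 20975 × 0.003058 = 168.7 m³/day.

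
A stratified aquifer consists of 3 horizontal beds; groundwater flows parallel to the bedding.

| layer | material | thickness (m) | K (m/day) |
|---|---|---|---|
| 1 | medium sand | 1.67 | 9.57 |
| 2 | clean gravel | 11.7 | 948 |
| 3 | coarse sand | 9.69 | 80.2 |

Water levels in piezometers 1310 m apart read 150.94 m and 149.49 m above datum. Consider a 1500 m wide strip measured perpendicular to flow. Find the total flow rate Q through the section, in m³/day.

19700

Flow is parallel to layering, so each bed carries its own Darcy discharge and the transmissivities add.
Σ(K_i·b_i) = 9.57×1.67 + 948×11.7 + 80.2×9.69 = 11885 m²/day.
Hydraulic gradient i = (150.94 − 149.49) / 1310 = 1.45 / 1310 = 0.001107.
Q = Σ(K_i·b_i) · W · i = 11885 × 1500 × 0.001107 = 19732 m³/day.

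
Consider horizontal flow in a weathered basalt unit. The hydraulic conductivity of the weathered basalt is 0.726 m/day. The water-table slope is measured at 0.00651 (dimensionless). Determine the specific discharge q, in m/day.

0.00473

Hydraulic gradient i = 0.00651.
Specific discharge q = K · i = 0.7260 × 0.006510 = 0.004726 m/day.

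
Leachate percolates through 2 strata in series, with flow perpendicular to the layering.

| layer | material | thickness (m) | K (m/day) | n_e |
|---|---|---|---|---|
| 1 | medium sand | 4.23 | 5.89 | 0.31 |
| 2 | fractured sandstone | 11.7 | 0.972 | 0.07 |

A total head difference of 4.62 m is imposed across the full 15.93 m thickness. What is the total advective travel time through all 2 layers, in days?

With flow normal to the layers, continuity requires the same specific discharge q through every layer.
Σ(b_i/K_i) = 4.23/5.89 + 11.7/0.972 = 12.76 d.
q = Δh / Σ(b_i/K_i) = 4.62 / 12.76 = 0.3622 m/day.
In each layer the seepage velocity is v_i = q/n_i, so the layer transit time is t_i = b_i·n_i / q:
  layer 1 (medium sand): t_1 = 4.23 × 0.31 / 0.3622 = 3.620 d
  layer 2 (fractured sandstone): t_2 = 11.7 × 0.07 / 0.3622 = 2.261 d
Total t = Σ t_i = 5.881 days.

5.88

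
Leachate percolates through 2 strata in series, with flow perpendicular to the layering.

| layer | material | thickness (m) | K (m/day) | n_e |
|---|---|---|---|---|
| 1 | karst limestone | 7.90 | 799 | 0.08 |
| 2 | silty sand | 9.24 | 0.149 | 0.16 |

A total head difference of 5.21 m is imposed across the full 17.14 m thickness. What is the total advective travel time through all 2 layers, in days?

25.1

With flow normal to the layers, continuity requires the same specific discharge q through every layer.
Σ(b_i/K_i) = 7.90/799 + 9.24/0.149 = 62.02 d.
q = Δh / Σ(b_i/K_i) = 5.21 / 62.02 = 0.08400 m/day.
In each layer the seepage velocity is v_i = q/n_i, so the layer transit time is t_i = b_i·n_i / q:
  layer 1 (karst limestone): t_1 = 7.90 × 0.08 / 0.08400 = 7.524 d
  layer 2 (silty sand): t_2 = 9.24 × 0.16 / 0.08400 = 17.60 d
Total t = Σ t_i = 25.12 days.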